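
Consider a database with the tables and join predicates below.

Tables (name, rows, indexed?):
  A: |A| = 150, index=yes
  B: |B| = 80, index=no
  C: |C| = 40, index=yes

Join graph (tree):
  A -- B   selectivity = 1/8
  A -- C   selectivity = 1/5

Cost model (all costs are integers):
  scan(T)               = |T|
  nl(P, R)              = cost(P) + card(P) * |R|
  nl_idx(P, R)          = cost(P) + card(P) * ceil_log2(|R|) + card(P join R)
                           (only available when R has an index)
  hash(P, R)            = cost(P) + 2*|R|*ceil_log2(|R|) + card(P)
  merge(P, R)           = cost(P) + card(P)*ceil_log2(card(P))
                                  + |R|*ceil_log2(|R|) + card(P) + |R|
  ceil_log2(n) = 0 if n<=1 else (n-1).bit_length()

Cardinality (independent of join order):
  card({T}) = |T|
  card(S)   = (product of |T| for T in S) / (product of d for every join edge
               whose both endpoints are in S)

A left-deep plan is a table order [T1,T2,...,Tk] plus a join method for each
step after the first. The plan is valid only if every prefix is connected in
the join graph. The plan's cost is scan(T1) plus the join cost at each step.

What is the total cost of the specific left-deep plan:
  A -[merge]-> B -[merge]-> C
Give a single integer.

step 1: scan A: cost=150, card=150
step 2: join B via merge
    card(P join B) = 150*80/(8) = 1500
    cost = 150 + 150*8 + 80*7 + 150 + 80 = 2140
step 3: join C via merge
    card(P join C) = 1500*40/(5) = 12000
    cost = 2140 + 1500*11 + 40*6 + 1500 + 40 = 20420

20420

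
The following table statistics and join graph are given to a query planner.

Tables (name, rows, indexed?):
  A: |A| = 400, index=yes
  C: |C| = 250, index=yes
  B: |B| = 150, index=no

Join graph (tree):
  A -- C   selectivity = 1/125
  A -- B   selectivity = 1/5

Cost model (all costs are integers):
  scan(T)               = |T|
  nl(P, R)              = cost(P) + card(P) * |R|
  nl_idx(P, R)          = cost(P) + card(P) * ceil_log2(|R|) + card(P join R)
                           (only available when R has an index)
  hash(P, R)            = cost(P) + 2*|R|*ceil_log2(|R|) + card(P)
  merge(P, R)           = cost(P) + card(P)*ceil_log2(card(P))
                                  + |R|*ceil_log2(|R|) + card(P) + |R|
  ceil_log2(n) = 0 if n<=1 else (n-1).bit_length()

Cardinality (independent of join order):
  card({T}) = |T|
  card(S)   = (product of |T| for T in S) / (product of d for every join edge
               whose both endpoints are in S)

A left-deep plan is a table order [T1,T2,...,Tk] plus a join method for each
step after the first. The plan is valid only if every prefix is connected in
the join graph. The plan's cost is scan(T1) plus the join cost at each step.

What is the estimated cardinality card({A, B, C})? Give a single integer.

24000

Tables in S: A(400), B(150), C(250)
Edges inside S: A-C(d=125), A-B(d=5)
numerator = 400 * 150 * 250 = 15000000
denominator = 125 * 5 = 625
card(S) = 15000000 / 625 = 24000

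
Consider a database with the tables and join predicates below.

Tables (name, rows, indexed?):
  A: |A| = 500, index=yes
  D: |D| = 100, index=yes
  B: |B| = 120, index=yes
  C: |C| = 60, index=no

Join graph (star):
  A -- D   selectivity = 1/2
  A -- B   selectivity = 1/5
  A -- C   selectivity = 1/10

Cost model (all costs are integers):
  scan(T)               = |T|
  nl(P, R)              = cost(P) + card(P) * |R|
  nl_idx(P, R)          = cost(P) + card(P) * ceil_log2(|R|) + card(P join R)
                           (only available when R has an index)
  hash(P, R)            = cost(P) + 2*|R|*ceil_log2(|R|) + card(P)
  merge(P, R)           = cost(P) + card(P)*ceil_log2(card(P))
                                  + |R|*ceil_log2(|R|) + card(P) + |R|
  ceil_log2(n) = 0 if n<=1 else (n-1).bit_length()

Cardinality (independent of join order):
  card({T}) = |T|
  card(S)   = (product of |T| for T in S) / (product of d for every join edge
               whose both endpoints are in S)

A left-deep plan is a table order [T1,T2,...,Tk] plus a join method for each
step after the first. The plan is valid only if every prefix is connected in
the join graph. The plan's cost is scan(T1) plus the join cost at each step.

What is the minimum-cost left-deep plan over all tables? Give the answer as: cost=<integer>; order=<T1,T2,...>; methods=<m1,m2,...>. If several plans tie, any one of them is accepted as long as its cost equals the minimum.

cost=79800; order=A,C,B,D; methods=hash,hash,hash

Selinger DP (subsets sized 1..n):
  {A}: scan cost=500, card=500
  {D}: scan cost=100, card=100
  {B}: scan cost=120, card=120
  {C}: scan cost=60, card=60
  {AD}: card=25000; try (D,hash)→2400, (A,merge)→5900, (D,merge)→6300, (A,hash)→9200, (A,nl_idx)→26000, (D,nl_idx)→29000 …(+2); best=2400 via (D,hash)
  {AB}: card=12000; try (B,hash)→2680, (A,merge)→6080, (B,merge)→6460, (A,hash)→9240, (A,nl_idx)→13200, (B,nl_idx)→16000 …(+2); best=2680 via (B,hash)
  {AC}: card=3000; try (C,hash)→1720, (A,nl_idx)→3600, (A,merge)→5480, (C,merge)→5920, (A,hash)→9120, (A,nl)→30060 …(+1); best=1720 via (C,hash)
  {ABD}: card=600000; try (D,hash)→16080, (B,hash)→29080, (D,merge)→183480, (B,merge)→403360, (D,nl_idx)→686680, (B,nl_idx)→777400 …(+2); best=16080 via (D,hash)
  {ACD}: card=150000; try (D,hash)→6120, (C,hash)→28120, (D,merge)→41520, (D,nl_idx)→172720, (D,nl)→301720, (C,merge)→402820 …(+1); best=6120 via (D,hash)
  {ABC}: card=72000; try (B,hash)→6400, (C,hash)→15400, (B,merge)→41680, (B,nl_idx)→94720, (C,merge)→183100, (B,nl)→361720 …(+1); best=6400 via (B,hash)
  {ABCD}: card=3600000; try (D,hash)→79800, (B,hash)→157800, (C,hash)→616800, (D,merge)→1303200, (B,merge)→2857080, (D,nl_idx)→4110400 …(+5); best=79800 via (D,hash)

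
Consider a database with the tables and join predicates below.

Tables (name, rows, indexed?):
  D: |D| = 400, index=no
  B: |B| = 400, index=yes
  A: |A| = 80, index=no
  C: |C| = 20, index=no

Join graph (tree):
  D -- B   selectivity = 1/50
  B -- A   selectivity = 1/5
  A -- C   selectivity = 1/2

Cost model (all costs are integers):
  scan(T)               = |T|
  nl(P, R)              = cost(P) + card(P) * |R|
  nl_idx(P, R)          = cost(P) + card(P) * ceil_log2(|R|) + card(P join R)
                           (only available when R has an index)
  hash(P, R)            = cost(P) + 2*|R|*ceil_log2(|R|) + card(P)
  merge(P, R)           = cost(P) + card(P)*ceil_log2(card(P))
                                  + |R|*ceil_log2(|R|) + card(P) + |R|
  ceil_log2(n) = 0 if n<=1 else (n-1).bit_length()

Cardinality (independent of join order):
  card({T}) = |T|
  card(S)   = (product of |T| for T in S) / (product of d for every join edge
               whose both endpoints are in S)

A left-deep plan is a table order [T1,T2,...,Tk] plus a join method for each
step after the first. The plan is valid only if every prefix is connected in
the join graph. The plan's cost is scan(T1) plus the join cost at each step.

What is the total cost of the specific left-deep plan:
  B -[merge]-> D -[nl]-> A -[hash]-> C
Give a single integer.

315800

step 1: scan B: cost=400, card=400
step 2: join D via merge
    card(P join D) = 400*400/(50) = 3200
    cost = 400 + 400*9 + 400*9 + 400 + 400 = 8400
step 3: join A via nl
    card(P join A) = 3200*80/(5) = 51200
    cost = 8400 + 3200*80 = 264400
step 4: join C via hash
    card(P join C) = 51200*20/(2) = 512000
    cost = 264400 + 2*20*5 + 51200 = 315800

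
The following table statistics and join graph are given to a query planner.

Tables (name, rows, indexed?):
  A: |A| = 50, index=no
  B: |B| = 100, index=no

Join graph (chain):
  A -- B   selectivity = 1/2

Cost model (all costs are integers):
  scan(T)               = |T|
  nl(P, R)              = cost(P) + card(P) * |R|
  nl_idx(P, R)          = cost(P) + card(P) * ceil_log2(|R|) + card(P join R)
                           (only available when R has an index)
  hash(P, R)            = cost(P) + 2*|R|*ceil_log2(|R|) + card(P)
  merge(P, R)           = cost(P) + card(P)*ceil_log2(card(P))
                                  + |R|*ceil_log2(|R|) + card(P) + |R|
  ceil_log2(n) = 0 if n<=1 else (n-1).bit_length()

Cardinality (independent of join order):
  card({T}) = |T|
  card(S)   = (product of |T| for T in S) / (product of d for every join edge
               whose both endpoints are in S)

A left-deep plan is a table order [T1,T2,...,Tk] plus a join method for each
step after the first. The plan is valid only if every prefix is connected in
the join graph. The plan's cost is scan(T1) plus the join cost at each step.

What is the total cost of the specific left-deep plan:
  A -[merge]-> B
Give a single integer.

step 1: scan A: cost=50, card=50
step 2: join B via merge
    card(P join B) = 50*100/(2) = 2500
    cost = 50 + 50*6 + 100*7 + 50 + 100 = 1200

1200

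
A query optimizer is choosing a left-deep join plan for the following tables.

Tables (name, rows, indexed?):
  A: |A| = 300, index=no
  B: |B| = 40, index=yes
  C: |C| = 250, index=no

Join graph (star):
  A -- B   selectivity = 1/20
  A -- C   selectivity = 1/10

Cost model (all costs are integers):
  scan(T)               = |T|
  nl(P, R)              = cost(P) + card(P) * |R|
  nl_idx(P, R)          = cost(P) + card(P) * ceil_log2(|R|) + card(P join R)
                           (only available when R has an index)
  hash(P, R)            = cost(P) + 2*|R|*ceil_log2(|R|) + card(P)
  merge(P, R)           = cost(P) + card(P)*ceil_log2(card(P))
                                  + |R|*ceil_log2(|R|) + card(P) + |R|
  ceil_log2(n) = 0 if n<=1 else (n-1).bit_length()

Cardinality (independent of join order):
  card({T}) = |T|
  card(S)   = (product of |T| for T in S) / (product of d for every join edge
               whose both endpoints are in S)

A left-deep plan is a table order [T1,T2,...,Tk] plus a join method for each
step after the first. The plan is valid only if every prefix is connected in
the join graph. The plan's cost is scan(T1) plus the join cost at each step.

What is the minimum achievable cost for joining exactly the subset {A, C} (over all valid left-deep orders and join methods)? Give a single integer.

Selinger DP over subsets of {A,C}:
  {A}: scan cost=300, card=300
  {C}: scan cost=250, card=250
  {AC}: card=7500; try (C,hash)→4600, (A,merge)→5500, (C,merge)→5550, (A,hash)→5900, (A,nl)→75250, (C,nl)→75300; best=4600 via (C,hash)

4600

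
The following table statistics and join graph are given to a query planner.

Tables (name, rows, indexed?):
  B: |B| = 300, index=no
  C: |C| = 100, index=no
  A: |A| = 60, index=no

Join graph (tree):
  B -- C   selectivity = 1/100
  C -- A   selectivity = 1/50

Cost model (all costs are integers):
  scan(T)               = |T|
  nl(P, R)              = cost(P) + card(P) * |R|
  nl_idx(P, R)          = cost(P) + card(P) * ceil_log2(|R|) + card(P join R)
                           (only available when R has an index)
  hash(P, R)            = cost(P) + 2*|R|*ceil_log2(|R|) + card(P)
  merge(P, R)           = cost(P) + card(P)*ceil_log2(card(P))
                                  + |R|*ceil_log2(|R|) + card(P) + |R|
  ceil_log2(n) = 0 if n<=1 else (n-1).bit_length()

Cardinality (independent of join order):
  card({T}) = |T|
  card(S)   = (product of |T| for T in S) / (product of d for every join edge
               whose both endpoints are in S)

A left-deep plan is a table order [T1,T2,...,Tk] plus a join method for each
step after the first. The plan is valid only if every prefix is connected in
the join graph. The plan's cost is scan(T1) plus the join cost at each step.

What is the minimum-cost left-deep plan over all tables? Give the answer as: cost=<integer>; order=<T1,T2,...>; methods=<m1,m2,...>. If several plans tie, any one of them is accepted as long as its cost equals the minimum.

cost=3020; order=B,C,A; methods=hash,hash

Selinger DP (subsets sized 1..n):
  {B}: scan cost=300, card=300
  {C}: scan cost=100, card=100
  {A}: scan cost=60, card=60
  {BC}: card=300; try (C,hash)→2000, (B,merge)→3900, (C,merge)→4100, (B,hash)→5600, (B,nl)→30100, (C,nl)→30300; best=2000 via (C,hash)
  {AC}: card=120; try (A,hash)→920, (C,merge)→1280, (A,merge)→1320, (C,hash)→1520, (C,nl)→6060, (A,nl)→6100; best=920 via (A,hash)
  {ABC}: card=360; try (A,hash)→3020, (B,merge)→4880, (A,merge)→5420, (B,hash)→6440, (A,nl)→20000, (B,nl)→36920; best=3020 via (A,hash)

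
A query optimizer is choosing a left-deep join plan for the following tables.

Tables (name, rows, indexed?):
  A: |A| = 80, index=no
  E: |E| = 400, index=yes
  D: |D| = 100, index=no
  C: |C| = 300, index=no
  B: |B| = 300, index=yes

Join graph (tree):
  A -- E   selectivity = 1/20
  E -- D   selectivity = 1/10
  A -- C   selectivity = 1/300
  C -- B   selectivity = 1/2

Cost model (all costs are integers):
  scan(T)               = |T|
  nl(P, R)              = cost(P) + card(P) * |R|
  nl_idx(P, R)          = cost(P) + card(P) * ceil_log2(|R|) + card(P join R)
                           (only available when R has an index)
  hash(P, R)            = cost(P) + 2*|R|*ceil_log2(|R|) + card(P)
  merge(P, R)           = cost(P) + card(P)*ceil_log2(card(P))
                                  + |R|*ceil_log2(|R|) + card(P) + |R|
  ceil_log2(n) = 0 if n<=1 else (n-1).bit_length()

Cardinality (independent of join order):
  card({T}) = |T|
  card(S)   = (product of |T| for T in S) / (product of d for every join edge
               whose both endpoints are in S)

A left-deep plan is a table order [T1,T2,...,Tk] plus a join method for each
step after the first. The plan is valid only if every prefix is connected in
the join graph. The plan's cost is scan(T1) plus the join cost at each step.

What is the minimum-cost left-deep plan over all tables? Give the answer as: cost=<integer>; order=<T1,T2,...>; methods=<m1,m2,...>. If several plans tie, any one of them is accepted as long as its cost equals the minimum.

Selinger DP (subsets sized 1..n):
  {A}: scan cost=80, card=80
  {E}: scan cost=400, card=400
  {D}: scan cost=100, card=100
  {C}: scan cost=300, card=300
  {B}: scan cost=300, card=300
  {AE}: card=1600; try (A,hash)→1920, (E,nl_idx)→2400, (E,merge)→4720, (A,merge)→5040, (E,hash)→7360, (E,nl)→32080 …(+1); best=1920 via (A,hash)
  {AC}: card=80; try (A,hash)→1720, (C,merge)→3720, (A,merge)→3940, (C,hash)→5560, (C,nl)→24080, (A,nl)→24300; best=1720 via (A,hash)
  {DE}: card=4000; try (D,hash)→2200, (E,merge)→4900, (E,nl_idx)→5000, (D,merge)→5200, (E,hash)→7400, (E,nl)→40100 …(+1); best=2200 via (D,hash)
  {BC}: card=45000; try (C,hash)→6000, (B,hash)→6000, (C,merge)→6300, (B,merge)→6300, (B,nl_idx)→48000, (C,nl)→90300 …(+1); best=6000 via (C,hash)
  {ADE}: card=16000; try (D,hash)→4920, (A,hash)→7320, (D,merge)→21920, (A,merge)→54840, (D,nl)→161920, (A,nl)→322200; best=4920 via (D,hash)
  {ACE}: card=1600; try (E,nl_idx)→4040, (E,merge)→6360, (C,hash)→8920, (E,hash)→9000, (C,merge)→24120, (E,nl)→33720 …(+1); best=4040 via (E,nl_idx)
  {ABC}: card=12000; try (B,merge)→5360, (B,hash)→7200, (B,nl_idx)→14440, (B,nl)→25720, (A,hash)→52120, (A,merge)→771640 …(+1); best=5360 via (B,merge)
  {ACDE}: card=16000; try (D,hash)→7040, (D,merge)→24040, (C,hash)→26320, (D,nl)→164040, (C,merge)→247920, (C,nl)→4804920; best=7040 via (D,hash)
  {ABCE}: card=240000; try (B,hash)→11040, (E,hash)→24560, (B,merge)→26240, (E,merge)→189360, (B,nl_idx)→258440, (E,nl_idx)→353360 …(+2); best=11040 via (B,hash)
  {ABCDE}: card=2400000; try (B,hash)→28440, (B,merge)→250040, (D,hash)→252440, (B,nl_idx)→2551040, (D,merge)→4571840, (B,nl)→4807040 …(+1); best=28440 via (B,hash)

cost=28440; order=C,A,E,D,B; methods=hash,nl_idx,hash,hash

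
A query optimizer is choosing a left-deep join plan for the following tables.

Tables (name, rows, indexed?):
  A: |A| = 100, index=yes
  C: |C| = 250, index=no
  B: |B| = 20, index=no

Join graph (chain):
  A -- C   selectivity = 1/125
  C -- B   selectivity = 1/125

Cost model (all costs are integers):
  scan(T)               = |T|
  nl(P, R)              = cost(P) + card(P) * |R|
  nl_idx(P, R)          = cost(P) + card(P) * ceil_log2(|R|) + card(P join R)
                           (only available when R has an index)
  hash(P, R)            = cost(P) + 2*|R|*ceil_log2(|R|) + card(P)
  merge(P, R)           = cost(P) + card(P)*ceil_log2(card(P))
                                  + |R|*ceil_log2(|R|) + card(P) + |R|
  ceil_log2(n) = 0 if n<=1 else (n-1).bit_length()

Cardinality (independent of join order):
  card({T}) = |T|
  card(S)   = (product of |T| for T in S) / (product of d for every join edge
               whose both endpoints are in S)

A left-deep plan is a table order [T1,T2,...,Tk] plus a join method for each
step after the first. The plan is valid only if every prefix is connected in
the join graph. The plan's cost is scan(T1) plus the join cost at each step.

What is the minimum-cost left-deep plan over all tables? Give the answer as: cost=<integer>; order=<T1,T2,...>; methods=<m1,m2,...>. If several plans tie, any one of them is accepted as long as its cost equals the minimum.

cost=1012; order=C,B,A; methods=hash,nl_idx

Selinger DP (subsets sized 1..n):
  {A}: scan cost=100, card=100
  {C}: scan cost=250, card=250
  {B}: scan cost=20, card=20
  {AC}: card=200; try (A,hash)→1900, (A,nl_idx)→2200, (C,merge)→3150, (A,merge)→3300, (C,hash)→4200, (C,nl)→25100 …(+1); best=1900 via (A,hash)
  {BC}: card=40; try (B,hash)→700, (C,merge)→2390, (B,merge)→2620, (C,hash)→4040, (C,nl)→5020, (B,nl)→5250; best=700 via (B,hash)
  {ABC}: card=32; try (A,nl_idx)→1012, (A,merge)→1780, (A,hash)→2140, (B,hash)→2300, (B,merge)→3820, (A,nl)→4700 …(+1); best=1012 via (A,nl_idx)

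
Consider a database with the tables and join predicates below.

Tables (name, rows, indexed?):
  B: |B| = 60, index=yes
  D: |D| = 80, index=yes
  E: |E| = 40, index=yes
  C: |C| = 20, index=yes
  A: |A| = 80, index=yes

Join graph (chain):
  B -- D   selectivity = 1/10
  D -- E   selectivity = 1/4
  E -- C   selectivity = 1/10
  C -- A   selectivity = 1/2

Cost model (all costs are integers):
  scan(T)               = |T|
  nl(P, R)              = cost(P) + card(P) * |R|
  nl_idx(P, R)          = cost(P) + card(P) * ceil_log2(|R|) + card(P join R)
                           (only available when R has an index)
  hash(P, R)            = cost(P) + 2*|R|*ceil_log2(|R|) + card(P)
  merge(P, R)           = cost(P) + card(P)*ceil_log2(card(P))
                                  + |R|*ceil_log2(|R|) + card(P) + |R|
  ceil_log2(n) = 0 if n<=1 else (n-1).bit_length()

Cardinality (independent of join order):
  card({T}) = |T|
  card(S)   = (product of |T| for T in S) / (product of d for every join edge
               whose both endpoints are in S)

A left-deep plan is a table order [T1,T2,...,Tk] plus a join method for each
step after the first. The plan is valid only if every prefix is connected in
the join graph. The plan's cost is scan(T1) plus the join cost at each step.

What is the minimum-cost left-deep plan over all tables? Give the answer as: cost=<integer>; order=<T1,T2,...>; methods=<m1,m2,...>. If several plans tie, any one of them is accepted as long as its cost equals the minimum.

Selinger DP (subsets sized 1..n):
  {B}: scan cost=60, card=60
  {D}: scan cost=80, card=80
  {E}: scan cost=40, card=40
  {C}: scan cost=20, card=20
  {A}: scan cost=80, card=80
  {BD}: card=480; try (B,hash)→880, (D,nl_idx)→960, (B,nl_idx)→1040, (D,merge)→1120, (B,merge)→1140, (D,hash)→1240 …(+2); best=880 via (B,hash)
  {DE}: card=800; try (E,hash)→640, (D,merge)→960, (E,merge)→1000, (D,nl_idx)→1120, (D,hash)→1200, (E,nl_idx)→1360 …(+2); best=640 via (E,hash)
  {CE}: card=80; try (E,nl_idx)→220, (C,hash)→280, (C,nl_idx)→320, (E,merge)→420, (C,merge)→440, (E,hash)→520 …(+2); best=220 via (E,nl_idx)
  {AC}: card=800; try (C,hash)→360, (A,merge)→780, (C,merge)→840, (A,nl_idx)→960, (A,hash)→1160, (C,nl_idx)→1280 …(+2); best=360 via (C,hash)
  {BDE}: card=4800; try (E,hash)→1840, (B,hash)→2160, (E,merge)→5960, (E,nl_idx)→8560, (B,merge)→9860, (B,nl_idx)→10240 …(+2); best=1840 via (E,hash)
  {CDE}: card=1600; try (D,hash)→1420, (D,merge)→1500, (C,hash)→1640, (D,nl_idx)→2380, (C,nl_idx)→6240, (D,nl)→6620 …(+2); best=1420 via (D,hash)
  {ACE}: card=3200; try (A,hash)→1420, (A,merge)→1500, (E,hash)→1640, (A,nl_idx)→3980, (A,nl)→6620, (E,nl_idx)→8360 …(+2); best=1420 via (A,hash)
  {BCDE}: card=9600; try (B,hash)→3740, (C,hash)→6840, (B,nl_idx)→20620, (B,merge)→21040, (C,nl_idx)→35440, (C,merge)→69160 …(+2); best=3740 via (B,hash)
  {ACDE}: card=64000; try (A,hash)→4140, (D,hash)→5740, (A,merge)→21260, (D,merge)→43660, (A,nl_idx)→76620, (D,nl_idx)→87820 …(+2); best=4140 via (A,hash)
  {ABCDE}: card=384000; try (A,hash)→14460, (B,hash)→68860, (A,merge)→148380, (A,nl_idx)→454940, (A,nl)→771740, (B,nl_idx)→772140 …(+2); best=14460 via (A,hash)

cost=14460; order=C,E,D,B,A; methods=nl_idx,hash,hash,hash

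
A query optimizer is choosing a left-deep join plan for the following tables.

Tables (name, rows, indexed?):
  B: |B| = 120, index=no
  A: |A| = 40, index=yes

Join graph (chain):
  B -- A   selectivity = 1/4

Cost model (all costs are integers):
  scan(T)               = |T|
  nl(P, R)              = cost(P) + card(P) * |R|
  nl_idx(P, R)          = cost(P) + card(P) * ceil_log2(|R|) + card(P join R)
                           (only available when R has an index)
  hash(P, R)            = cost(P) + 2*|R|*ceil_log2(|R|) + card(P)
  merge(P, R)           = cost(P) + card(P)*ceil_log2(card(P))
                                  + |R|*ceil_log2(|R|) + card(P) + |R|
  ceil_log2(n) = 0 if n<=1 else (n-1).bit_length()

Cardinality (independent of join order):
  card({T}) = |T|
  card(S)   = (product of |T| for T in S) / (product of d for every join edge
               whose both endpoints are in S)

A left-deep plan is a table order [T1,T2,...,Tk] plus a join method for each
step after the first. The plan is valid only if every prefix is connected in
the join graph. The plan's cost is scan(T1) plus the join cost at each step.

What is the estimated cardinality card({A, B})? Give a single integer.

Tables in S: A(40), B(120)
Edges inside S: B-A(d=4)
numerator = 40 * 120 = 4800
denominator = 4 = 4
card(S) = 4800 / 4 = 1200

1200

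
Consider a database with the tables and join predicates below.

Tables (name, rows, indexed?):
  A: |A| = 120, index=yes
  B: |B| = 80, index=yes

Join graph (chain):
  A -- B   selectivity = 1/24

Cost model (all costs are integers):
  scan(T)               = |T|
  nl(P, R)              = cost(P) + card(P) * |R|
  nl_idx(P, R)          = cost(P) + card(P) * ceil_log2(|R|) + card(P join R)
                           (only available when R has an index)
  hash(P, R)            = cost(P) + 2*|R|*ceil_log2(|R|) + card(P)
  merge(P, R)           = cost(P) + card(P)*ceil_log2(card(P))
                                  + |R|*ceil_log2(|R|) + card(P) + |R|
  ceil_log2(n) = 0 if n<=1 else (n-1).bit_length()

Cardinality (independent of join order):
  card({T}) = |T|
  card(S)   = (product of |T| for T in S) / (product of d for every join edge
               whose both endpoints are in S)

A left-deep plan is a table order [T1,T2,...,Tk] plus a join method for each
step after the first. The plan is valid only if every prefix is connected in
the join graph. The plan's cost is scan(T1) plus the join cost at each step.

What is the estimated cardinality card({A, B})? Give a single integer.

400

Tables in S: A(120), B(80)
Edges inside S: A-B(d=24)
numerator = 120 * 80 = 9600
denominator = 24 = 24
card(S) = 9600 / 24 = 400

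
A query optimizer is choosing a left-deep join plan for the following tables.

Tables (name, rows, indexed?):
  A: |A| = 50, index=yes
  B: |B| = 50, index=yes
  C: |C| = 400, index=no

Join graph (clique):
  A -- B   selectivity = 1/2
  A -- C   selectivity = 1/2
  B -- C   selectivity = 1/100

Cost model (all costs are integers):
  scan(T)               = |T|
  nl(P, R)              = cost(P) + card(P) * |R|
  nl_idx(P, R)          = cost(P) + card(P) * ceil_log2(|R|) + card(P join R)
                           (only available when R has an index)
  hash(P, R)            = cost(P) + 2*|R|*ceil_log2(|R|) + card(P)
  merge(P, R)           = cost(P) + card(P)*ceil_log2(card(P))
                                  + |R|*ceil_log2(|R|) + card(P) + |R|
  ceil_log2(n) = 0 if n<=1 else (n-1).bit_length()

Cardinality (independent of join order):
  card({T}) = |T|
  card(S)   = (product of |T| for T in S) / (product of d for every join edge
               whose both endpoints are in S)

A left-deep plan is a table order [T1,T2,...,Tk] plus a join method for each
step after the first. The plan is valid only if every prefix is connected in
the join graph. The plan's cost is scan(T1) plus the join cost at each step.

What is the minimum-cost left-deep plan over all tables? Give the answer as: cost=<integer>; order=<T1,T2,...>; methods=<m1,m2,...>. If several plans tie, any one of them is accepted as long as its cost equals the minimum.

cost=2200; order=C,B,A; methods=hash,hash

Selinger DP (subsets sized 1..n):
  {A}: scan cost=50, card=50
  {B}: scan cost=50, card=50
  {C}: scan cost=400, card=400
  {AB}: card=1250; try (B,hash)→700, (A,hash)→700, (B,merge)→750, (A,merge)→750, (B,nl_idx)→1600, (A,nl_idx)→1600 …(+2); best=700 via (B,hash)
  {AC}: card=10000; try (A,hash)→1400, (C,merge)→4400, (A,merge)→4750, (C,hash)→7300, (A,nl_idx)→12800, (C,nl)→20050 …(+1); best=1400 via (A,hash)
  {BC}: card=200; try (B,hash)→1400, (B,nl_idx)→3000, (C,merge)→4400, (B,merge)→4750, (C,hash)→7300, (C,nl)→20050 …(+1); best=1400 via (B,hash)
  {ABC}: card=2500; try (A,hash)→2200, (A,merge)→3550, (A,nl_idx)→5100, (C,hash)→9150, (A,nl)→11400, (B,hash)→12000 …(+5); best=2200 via (A,hash)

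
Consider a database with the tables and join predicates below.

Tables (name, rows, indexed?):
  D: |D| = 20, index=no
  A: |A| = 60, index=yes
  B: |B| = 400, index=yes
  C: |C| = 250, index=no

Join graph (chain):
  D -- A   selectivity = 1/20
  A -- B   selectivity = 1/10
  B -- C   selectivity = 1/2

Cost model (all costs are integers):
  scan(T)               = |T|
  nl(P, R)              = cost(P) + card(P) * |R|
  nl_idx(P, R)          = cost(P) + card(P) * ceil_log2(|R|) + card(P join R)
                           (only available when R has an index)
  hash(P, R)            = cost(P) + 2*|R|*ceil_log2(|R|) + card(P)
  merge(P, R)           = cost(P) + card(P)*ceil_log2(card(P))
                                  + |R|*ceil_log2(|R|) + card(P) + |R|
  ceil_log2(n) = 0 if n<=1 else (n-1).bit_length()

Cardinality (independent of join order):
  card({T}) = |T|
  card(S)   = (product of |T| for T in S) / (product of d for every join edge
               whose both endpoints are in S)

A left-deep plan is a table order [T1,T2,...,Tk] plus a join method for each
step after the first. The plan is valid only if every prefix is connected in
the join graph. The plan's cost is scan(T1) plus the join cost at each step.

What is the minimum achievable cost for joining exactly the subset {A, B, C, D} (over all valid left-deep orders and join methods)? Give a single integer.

9540

Selinger DP over subsets of {A,B,C,D}:
  {D}: scan cost=20, card=20
  {A}: scan cost=60, card=60
  {B}: scan cost=400, card=400
  {C}: scan cost=250, card=250
  {AD}: card=60; try (A,nl_idx)→200, (D,hash)→320, (A,merge)→560, (D,merge)→600, (A,hash)→760, (A,nl)→1220 …(+1); best=200 via (A,nl_idx)
  {AB}: card=2400; try (A,hash)→1520, (B,nl_idx)→3000, (B,merge)→4480, (A,merge)→4820, (A,nl_idx)→5200, (B,hash)→7320 …(+2); best=1520 via (A,hash)
  {BC}: card=50000; try (C,hash)→4800, (B,merge)→6500, (C,merge)→6650, (B,hash)→7700, (B,nl_idx)→52500, (B,nl)→100250 …(+1); best=4800 via (C,hash)
  {ABD}: card=2400; try (B,nl_idx)→3140, (D,hash)→4120, (B,merge)→4620, (B,hash)→7460, (B,nl)→24200, (D,merge)→32840 …(+1); best=3140 via (B,nl_idx)
  {ABC}: card=300000; try (C,hash)→7920, (C,merge)→34970, (A,hash)→55520, (C,nl)→601520, (A,nl_idx)→604800, (A,merge)→855220 …(+1); best=7920 via (C,hash)
  {ABCD}: card=300000; try (C,hash)→9540, (C,merge)→36590, (D,hash)→308120, (C,nl)→603140, (D,nl)→6007920, (D,merge)→6008040; best=9540 via (C,hash)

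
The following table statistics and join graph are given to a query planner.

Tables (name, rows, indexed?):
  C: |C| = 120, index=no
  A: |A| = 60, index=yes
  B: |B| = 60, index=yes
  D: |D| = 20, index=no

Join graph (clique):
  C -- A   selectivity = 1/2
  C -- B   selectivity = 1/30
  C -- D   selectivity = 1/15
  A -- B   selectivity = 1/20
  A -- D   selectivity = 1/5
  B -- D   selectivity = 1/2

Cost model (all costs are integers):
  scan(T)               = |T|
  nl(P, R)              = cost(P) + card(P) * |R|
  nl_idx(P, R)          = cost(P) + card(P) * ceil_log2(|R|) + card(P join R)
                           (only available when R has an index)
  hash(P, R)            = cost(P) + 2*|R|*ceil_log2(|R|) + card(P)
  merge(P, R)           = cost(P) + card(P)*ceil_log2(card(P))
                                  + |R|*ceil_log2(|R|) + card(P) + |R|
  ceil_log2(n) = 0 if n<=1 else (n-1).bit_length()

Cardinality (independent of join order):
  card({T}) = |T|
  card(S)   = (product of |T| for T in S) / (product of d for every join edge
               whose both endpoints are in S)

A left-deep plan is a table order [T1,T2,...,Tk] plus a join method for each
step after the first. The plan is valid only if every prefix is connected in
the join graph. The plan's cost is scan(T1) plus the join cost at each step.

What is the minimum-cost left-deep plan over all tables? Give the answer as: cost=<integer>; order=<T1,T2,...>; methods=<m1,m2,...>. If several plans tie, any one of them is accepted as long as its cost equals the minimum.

cost=2200; order=C,D,B,A; methods=hash,hash,hash

Selinger DP (subsets sized 1..n):
  {C}: scan cost=120, card=120
  {A}: scan cost=60, card=60
  {B}: scan cost=60, card=60
  {D}: scan cost=20, card=20
  {AC}: card=3600; try (A,hash)→960, (C,merge)→1440, (A,merge)→1500, (C,hash)→1800, (A,nl_idx)→4440, (C,nl)→7260 …(+1); best=960 via (A,hash)
  {BC}: card=240; try (B,hash)→960, (B,nl_idx)→1080, (C,merge)→1440, (B,merge)→1500, (C,hash)→1800, (C,nl)→7260 …(+1); best=960 via (B,hash)
  {CD}: card=160; try (D,hash)→440, (C,merge)→1100, (D,merge)→1200, (C,hash)→1720, (C,nl)→2420, (D,nl)→2520; best=440 via (D,hash)
  {AB}: card=180; try (B,nl_idx)→600, (A,nl_idx)→600, (B,hash)→840, (A,hash)→840, (B,merge)→900, (A,merge)→900 …(+2); best=600 via (B,nl_idx)
  {AD}: card=240; try (D,hash)→320, (A,nl_idx)→380, (A,merge)→560, (D,merge)→600, (A,hash)→760, (A,nl)→1220 …(+1); best=320 via (D,hash)
  {BD}: card=600; try (D,hash)→320, (B,merge)→560, (D,merge)→600, (B,nl_idx)→740, (B,hash)→760, (B,nl)→1220 …(+1); best=320 via (D,hash)
  {ABC}: card=360; try (A,hash)→1920, (C,hash)→2460, (A,nl_idx)→2760, (C,merge)→3180, (A,merge)→3540, (B,hash)→5280 …(+5); best=1920 via (A,hash)
  {ACD}: card=960; try (A,hash)→1320, (C,hash)→2240, (A,merge)→2300, (A,nl_idx)→2360, (C,merge)→3440, (D,hash)→4760 …(+4); best=1320 via (A,hash)
  {BCD}: card=160; try (B,hash)→1320, (D,hash)→1400, (B,nl_idx)→1560, (B,merge)→2300, (C,hash)→2600, (D,merge)→3240 …(+4); best=1320 via (B,hash)
  {ABD}: card=360; try (D,hash)→980, (B,hash)→1280, (A,hash)→1640, (B,nl_idx)→2120, (D,merge)→2340, (B,merge)→2900 …(+5); best=980 via (D,hash)
  {ABCD}: card=48; try (A,hash)→2200, (A,nl_idx)→2328, (D,hash)→2480, (B,hash)→3000, (C,hash)→3020, (A,merge)→3180 …(+8); best=2200 via (A,hash)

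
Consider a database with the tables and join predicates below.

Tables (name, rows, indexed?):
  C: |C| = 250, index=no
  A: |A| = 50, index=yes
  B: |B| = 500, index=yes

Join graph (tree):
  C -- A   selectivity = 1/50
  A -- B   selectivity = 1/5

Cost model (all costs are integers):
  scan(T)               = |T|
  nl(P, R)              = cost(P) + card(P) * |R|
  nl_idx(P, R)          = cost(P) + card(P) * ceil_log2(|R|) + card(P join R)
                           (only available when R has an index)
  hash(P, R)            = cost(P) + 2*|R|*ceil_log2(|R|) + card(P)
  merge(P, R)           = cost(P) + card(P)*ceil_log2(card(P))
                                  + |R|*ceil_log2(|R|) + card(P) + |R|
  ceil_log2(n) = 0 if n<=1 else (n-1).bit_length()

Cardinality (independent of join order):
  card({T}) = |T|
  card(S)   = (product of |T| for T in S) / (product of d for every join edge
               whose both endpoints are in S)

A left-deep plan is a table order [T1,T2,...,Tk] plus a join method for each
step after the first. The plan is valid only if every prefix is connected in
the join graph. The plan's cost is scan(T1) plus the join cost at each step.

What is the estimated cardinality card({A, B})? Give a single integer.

Tables in S: A(50), B(500)
Edges inside S: A-B(d=5)
numerator = 50 * 500 = 25000
denominator = 5 = 5
card(S) = 25000 / 5 = 5000

5000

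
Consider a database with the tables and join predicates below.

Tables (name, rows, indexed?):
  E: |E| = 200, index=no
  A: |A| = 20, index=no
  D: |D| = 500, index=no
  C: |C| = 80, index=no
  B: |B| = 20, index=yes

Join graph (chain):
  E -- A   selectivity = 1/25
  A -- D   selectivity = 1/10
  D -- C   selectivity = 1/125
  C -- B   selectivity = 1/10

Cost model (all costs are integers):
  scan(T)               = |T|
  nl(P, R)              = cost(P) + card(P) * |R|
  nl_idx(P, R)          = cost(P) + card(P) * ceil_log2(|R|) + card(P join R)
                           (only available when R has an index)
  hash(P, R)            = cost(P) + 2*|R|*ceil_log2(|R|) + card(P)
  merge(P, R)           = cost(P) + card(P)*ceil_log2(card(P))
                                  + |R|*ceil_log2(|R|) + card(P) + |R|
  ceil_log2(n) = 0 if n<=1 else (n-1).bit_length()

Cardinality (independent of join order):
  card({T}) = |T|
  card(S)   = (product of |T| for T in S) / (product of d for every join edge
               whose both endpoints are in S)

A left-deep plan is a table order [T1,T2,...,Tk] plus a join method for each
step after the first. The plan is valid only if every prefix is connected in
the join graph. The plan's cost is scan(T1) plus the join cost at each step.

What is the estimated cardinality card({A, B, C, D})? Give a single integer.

1280

Tables in S: A(20), B(20), C(80), D(500)
Edges inside S: A-D(d=10), D-C(d=125), C-B(d=10)
numerator = 20 * 20 * 80 * 500 = 16000000
denominator = 10 * 125 * 10 = 12500
card(S) = 16000000 / 12500 = 1280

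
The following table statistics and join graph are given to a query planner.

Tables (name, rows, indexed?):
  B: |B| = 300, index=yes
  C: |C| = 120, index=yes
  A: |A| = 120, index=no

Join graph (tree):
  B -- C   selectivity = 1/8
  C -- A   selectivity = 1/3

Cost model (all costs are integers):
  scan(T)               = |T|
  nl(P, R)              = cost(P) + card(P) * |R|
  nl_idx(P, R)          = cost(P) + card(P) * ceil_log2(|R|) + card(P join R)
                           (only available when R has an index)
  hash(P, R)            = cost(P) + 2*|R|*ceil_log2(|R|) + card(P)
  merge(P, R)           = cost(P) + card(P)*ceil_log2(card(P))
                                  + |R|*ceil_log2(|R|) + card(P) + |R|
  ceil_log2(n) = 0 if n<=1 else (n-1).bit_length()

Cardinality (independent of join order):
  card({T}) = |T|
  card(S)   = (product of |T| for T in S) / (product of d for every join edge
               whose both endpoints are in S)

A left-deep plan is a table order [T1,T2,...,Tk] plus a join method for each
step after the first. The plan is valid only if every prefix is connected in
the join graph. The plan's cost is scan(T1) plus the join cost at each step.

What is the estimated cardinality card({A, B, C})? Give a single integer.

Tables in S: A(120), B(300), C(120)
Edges inside S: B-C(d=8), C-A(d=3)
numerator = 120 * 300 * 120 = 4320000
denominator = 8 * 3 = 24
card(S) = 4320000 / 24 = 180000

180000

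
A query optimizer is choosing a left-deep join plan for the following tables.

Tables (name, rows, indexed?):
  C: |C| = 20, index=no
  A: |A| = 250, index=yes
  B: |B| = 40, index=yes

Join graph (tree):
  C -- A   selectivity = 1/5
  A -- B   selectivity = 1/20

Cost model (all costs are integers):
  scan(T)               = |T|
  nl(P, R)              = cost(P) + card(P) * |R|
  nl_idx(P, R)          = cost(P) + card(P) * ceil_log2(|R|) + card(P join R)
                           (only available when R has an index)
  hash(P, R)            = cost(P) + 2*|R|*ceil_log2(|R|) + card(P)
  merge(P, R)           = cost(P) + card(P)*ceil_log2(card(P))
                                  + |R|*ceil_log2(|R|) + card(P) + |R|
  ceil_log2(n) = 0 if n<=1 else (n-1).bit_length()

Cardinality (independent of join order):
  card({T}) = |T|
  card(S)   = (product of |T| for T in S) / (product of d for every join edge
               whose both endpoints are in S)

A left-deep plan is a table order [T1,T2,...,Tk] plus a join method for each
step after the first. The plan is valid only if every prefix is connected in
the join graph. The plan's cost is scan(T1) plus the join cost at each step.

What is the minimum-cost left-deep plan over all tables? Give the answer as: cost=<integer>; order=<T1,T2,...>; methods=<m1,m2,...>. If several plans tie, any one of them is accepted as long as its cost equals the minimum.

Selinger DP (subsets sized 1..n):
  {C}: scan cost=20, card=20
  {A}: scan cost=250, card=250
  {B}: scan cost=40, card=40
  {AC}: card=1000; try (C,hash)→700, (A,nl_idx)→1180, (A,merge)→2390, (C,merge)→2620, (A,hash)→4040, (A,nl)→5020 …(+1); best=700 via (C,hash)
  {AB}: card=500; try (A,nl_idx)→860, (B,hash)→980, (B,nl_idx)→2250, (A,merge)→2570, (B,merge)→2780, (A,hash)→4080 …(+2); best=860 via (A,nl_idx)
  {ABC}: card=2000; try (C,hash)→1560, (B,hash)→2180, (C,merge)→5980, (B,nl_idx)→8700, (C,nl)→10860, (B,merge)→11980 …(+1); best=1560 via (C,hash)

cost=1560; order=B,A,C; methods=nl_idx,hash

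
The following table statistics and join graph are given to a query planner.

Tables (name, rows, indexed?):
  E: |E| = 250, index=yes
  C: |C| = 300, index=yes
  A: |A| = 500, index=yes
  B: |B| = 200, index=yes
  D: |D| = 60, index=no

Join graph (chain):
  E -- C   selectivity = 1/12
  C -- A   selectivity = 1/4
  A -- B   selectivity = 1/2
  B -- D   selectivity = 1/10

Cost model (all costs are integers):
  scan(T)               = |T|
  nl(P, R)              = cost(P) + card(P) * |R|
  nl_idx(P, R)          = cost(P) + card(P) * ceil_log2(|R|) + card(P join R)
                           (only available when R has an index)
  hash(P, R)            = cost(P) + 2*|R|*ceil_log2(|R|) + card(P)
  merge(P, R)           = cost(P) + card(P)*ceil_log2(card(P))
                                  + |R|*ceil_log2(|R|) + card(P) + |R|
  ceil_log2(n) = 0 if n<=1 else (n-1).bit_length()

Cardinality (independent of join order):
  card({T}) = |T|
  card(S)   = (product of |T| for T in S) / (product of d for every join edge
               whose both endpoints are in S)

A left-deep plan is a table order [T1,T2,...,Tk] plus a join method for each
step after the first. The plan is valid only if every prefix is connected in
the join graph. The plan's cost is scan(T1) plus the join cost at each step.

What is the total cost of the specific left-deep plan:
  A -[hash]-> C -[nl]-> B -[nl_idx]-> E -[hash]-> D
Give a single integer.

step 1: scan A: cost=500, card=500
step 2: join C via hash
    card(P join C) = 500*300/(4) = 37500
    cost = 500 + 2*300*9 + 500 = 6400
step 3: join B via nl
    card(P join B) = 37500*200/(2) = 3750000
    cost = 6400 + 37500*200 = 7506400
step 4: join E via nl_idx
    card(P join E) = 3750000*250/(12) = 78125000
    cost = 7506400 + 3750000*8 + 78125000 = 115631400
step 5: join D via hash
    card(P join D) = 78125000*60/(10) = 468750000
    cost = 115631400 + 2*60*6 + 78125000 = 193757120

193757120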